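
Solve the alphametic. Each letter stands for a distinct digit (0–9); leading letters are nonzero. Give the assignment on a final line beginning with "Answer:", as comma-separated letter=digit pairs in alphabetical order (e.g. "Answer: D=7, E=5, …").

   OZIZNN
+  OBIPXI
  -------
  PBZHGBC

Step 1. [col 1: N + I ≡ C (mod 10)] column 1 (N + I ≡ C (mod 10), carry-in 0) doesn't pin I yet; pick I=2 and continue ⇒ I=2.
Step 2. [col 1: N + I ≡ C (mod 10)] column 1 (N + I ≡ C (mod 10), carry-in 0) doesn't pin C yet; pick C=9 and continue. So C=9.
Step 3. [col 1: N + I ≡ C (mod 10)] in column 1 we have N+I≡C with carry-in 0; given I=2, C=9 and digits 2,9 already taken and all letters distinct, that pins N to 7, so N=7.
Step 4. [P] the sum has 7 digits but both addends have 6; that extra leading digit P is the final carry, namely 1 ⇒ P=1.
Step 5. [col 2: N + X ≡ B (mod 10)] column 2 (N + X ≡ B (mod 10), carry-in 0) doesn't pin B yet; pick B=0 and continue, so B=0.
Step 6. [col 2: N + X ≡ B (mod 10)] in column 2 we have N+X≡B with carry-in 0; given N=7, B=0 and digits 0,1,2,7,9 already taken and all letters distinct, that pins X to 3 ⇒ X=3.
Step 7. [col 3: Z + P ≡ G (mod 10)] column 3 (Z + P ≡ G (mod 10), carry-in 1) doesn't pin Z yet; pick Z=6 and continue. So Z=6.
Step 8. [col 3: Z + P ≡ G (mod 10)] column 3: given Z=6, P=1, carry-in 1, and digits 0,1,2,3,6,7,9 already taken and all letters distinct, Z+P≡G (mod 10) forces G=8, so G=8.
Step 9. [col 4: I + I ≡ H (mod 10)] column 4: given I=2, carry-in 0, and digits 0,1,2,3,6,7,8,9 already taken and all letters distinct, I+I≡H (mod 10) forces H=4, so H=4.
Step 10. [col 6: O + O ≡ B (mod 10)] column 6 reads O+O+carry(0)=B with B=0; with digits 0,1,2,3,4,6,7,8,9 already taken and all letters distinct, the only value for O is 5 ⇒ O=5.

Answer: B=0, C=9, G=8, H=4, I=2, N=7, O=5, P=1, X=3, Z=6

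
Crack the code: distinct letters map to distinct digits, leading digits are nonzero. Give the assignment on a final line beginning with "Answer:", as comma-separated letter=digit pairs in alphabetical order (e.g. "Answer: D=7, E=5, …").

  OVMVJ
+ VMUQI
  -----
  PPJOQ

Step 1. [col 1: J + I ≡ Q (mod 10)] no forcing yet in column 1 (carry-in 0); I=1 is free and consistent — try it. So I=1.
Step 2. [col 1: J + I ≡ Q (mod 10)] several values work for Q in column 1 (J + I ≡ Q (mod 10), carry-in 0); try Q=5 ⇒ Q=5.
Step 3. [col 1: J + I ≡ Q (mod 10)] from column 1 (I=1, Q=5, carry-in 0, digits 1,5 already taken and all letters distinct): J must equal 4. So J=4.
Step 4. [col 2: V + Q ≡ O (mod 10)] no forcing yet in column 2 (carry-in 0); V=2 is free and consistent — try it, so V=2.
Step 5. [col 2: V + Q ≡ O (mod 10)] column 2: given V=2, Q=5, carry-in 0, and digits 1,2,4,5 already taken and all letters distinct, V+Q≡O (mod 10) forces O=7, so O=7.
Step 6. [col 3: M + U ≡ J (mod 10)] no forcing yet in column 3 (carry-in 0); M=6 is free and consistent — try it ⇒ M=6.
Step 7. [col 3: M + U ≡ J (mod 10)] in column 3 we have M+U≡J with carry-in 0; given M=6, J=4 and digits 1,2,4,5,6,7 already taken and all letters distinct, that pins U to 8, so U=8.
Step 8. [col 4: V + M ≡ P (mod 10)] in column 4 we have V+M≡P with carry-in 1; given V=2, M=6 and digits 1,2,4,5,6,7,8 already taken and all letters distinct, that pins P to 9. So P=9.

Answer: I=1, J=4, M=6, O=7, P=9, Q=5, U=8, V=2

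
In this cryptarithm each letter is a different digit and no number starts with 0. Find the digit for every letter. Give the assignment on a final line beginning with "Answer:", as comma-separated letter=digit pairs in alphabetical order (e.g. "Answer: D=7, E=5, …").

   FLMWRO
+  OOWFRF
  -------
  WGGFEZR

Step 1. [col 1: O + F ≡ R (mod 10)] several values work for O in column 1 (O + F ≡ R (mod 10), carry-in 0); try O=6. So O=6.
Step 2. [col 1: O + F ≡ R (mod 10)] no forcing yet in column 1 (carry-in 0); F=3 is free and consistent — try it. So F=3.
Step 3. [col 1: O + F ≡ R (mod 10)] from column 1 (O=6, F=3, carry-in 0, digits 3,6 already taken and all letters distinct): R must equal 9 ⇒ R=9.
Step 4. [col 2: R + R ≡ Z (mod 10)] column 2: given R=9, carry-in 0, and digits 3,6,9 already taken and all letters distinct, R+R≡Z (mod 10) forces Z=8. So Z=8.
Step 5. [col 3: W + F ≡ E (mod 10)] E=5 is one option consistent with column 3 (W + F ≡ E (mod 10), carry-in 1) — take it, so E=5.
Step 6. [col 3: W + F ≡ E (mod 10)] column 3: given F=3, E=5, carry-in 1, and digits 3,5,6,8,9 already taken and all letters distinct, W+F≡E (mod 10) forces W=1. So W=1.
Step 7. [col 4: M + W ≡ F (mod 10)] in column 4 we have M+W≡F with carry-in 0; given W=1, F=3 and digits 1,3,5,6,8,9 already taken and all letters distinct, that pins M to 2. So M=2.
Step 8. [col 5: L + O ≡ G (mod 10)] column 5: given O=6, carry-in 0, and digits 1,2,3,5,6,8,9 already taken and all letters distinct, L+O≡G (mod 10) forces G=0 ⇒ G=0.
Step 9. [col 5: L + O ≡ G (mod 10)] column 5 reads L+O+carry(0)=G with O=6, G=0; with digits 0,1,2,3,5,6,8,9 already taken and all letters distinct, the only value for L is 4 ⇒ L=4.

Answer: E=5, F=3, G=0, L=4, M=2, O=6, R=9, W=1, Z=8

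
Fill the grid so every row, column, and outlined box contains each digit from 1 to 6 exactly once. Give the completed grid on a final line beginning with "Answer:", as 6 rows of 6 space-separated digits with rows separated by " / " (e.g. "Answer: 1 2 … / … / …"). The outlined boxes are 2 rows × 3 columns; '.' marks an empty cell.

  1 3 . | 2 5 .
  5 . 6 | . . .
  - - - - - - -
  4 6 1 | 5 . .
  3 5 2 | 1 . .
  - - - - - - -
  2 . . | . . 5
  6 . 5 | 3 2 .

Step 1. [r2c4∈{4}] r2c4 has the single candidate 4 ⇒ r2c4=4.
Step 2. [r3c5∈{3}] nothing but 3 survives at r3c5 ⇒ r3c5=3.
Step 3. [r2c5∈{1}] nothing but 1 survives at r2c5, so r2c5=1.
Step 4. [r6c6∈{1,4}] in col 6, 1 fits only at r6c6 ⇒ r6c6=1.
Step 5. [r5c5∈{4,6}] r5c5 is the only open cell in box 6 admitting 4. So r5c5=4.
Step 6. [r4c5∈{6}] only 6 remains possible at r4c5. So r4c5=6.
Step 7. [r1c3∈{4}] nothing but 4 survives at r1c3. So r1c3=4.
Step 8. [r5c4∈{6}] only 6 remains possible at r5c4. So r5c4=6.
Step 9. [r5c2∈{1}] r5c2 is down to just 1. So r5c2=1.
Step 10. [r1c6∈{6}] r1c6 has the single candidate 6. So r1c6=6.
Step 11. [r3c6∈{2}] r3c6 is down to just 2, so r3c6=2.
Step 12. [r2c2∈{2}] r2c2 has the single candidate 2 ⇒ r2c2=2.
Step 13. [r5c3∈{3}] nothing but 3 survives at r5c3. So r5c3=3.
Step 14. [r4c6∈{4}] r4c6 has the single candidate 4, so r4c6=4.
Step 15. [r2c6∈{3}] nothing but 3 survives at r2c6, so r2c6=3.
Step 16. [r6c2∈{4}] r6c2's peers cover all but 4. So r6c2=4.

Answer: 1 3 4 2 5 6 / 5 2 6 4 1 3 / 4 6 1 5 3 2 / 3 5 2 1 6 4 / 2 1 3 6 4 5 / 6 4 5 3 2 1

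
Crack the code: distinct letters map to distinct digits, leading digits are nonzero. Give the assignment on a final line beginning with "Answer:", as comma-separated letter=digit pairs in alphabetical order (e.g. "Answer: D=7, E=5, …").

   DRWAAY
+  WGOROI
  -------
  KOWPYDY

Step 1. [col 1: Y + I ≡ Y (mod 10)] column 1 reads Y+I+carry(0)=Y with nothing yet; with all letters distinct, none taken yet, the only value for I is 0. So I=0.
Step 2. [col 1: Y + I ≡ Y (mod 10)] column 1 (Y + I ≡ Y (mod 10), carry-in 0) doesn't pin Y yet; pick Y=6 and continue ⇒ Y=6.
Step 3. [col 2: A + O ≡ D (mod 10)] D=9 is one option consistent with column 2 (A + O ≡ D (mod 10), carry-in 0) — take it. So D=9.
Step 4. [K] the sum has 7 digits but both addends have 6; that extra leading digit K is the final carry, namely 1 ⇒ K=1.
Step 5. [col 2: A + O ≡ D (mod 10)] A=2 is one option consistent with column 2 (A + O ≡ D (mod 10), carry-in 0) — take it. So A=2.
Step 6. [col 2: A + O ≡ D (mod 10)] column 2 reads A+O+carry(0)=D with A=2, D=9; with digits 0,1,2,6,9 already taken and all letters distinct, the only value for O is 7 ⇒ O=7.
Step 7. [col 3: A + R ≡ Y (mod 10)] column 3 reads A+R+carry(0)=Y with A=2, Y=6; with digits 0,1,2,6,7,9 already taken and all letters distinct, the only value for R is 4, so R=4.
Step 8. [col 4: W + O ≡ P (mod 10)] from column 4 (O=7, carry-in 0, digits 0,1,2,4,6,7,9 already taken and all letters distinct): P must equal 5. So P=5.
Step 9. [col 4: W + O ≡ P (mod 10)] column 4: given O=7, P=5, carry-in 0, and digits 0,1,2,4,5,6,7,9 already taken and all letters distinct, W+O≡P (mod 10) forces W=8. So W=8.
Step 10. [col 5: R + G ≡ W (mod 10)] in column 5 we have R+G≡W with carry-in 1; given R=4, W=8 and digits 0,1,2,4,5,6,7,8,9 already taken and all letters distinct, that pins G to 3. So G=3.

Answer: A=2, D=9, G=3, I=0, K=1, O=7, P=5, R=4, W=8, Y=6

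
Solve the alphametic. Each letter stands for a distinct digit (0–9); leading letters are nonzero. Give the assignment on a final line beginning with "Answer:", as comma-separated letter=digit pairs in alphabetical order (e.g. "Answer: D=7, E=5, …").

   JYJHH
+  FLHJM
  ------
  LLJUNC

Step 1. [col 1: H + M ≡ C (mod 10)] H=3 is one option consistent with column 1 (H + M ≡ C (mod 10), carry-in 0) — take it ⇒ H=3.
Step 2. [col 1: H + M ≡ C (mod 10)] M=7 is one option consistent with column 1 (H + M ≡ C (mod 10), carry-in 0) — take it. So M=7.
Step 3. [col 1: H + M ≡ C (mod 10)] in column 1 we have H+M≡C with carry-in 0; given H=3, M=7 and digits 3,7 already taken and all letters distinct, that pins C to 0. So C=0.
Step 4. [L] the sum has 6 digits but both addends have 5; that extra leading digit L is the final carry, namely 1, so L=1.
Step 5. [col 2: H + J ≡ N (mod 10)] column 2 (H + J ≡ N (mod 10), carry-in 1) doesn't pin J yet; pick J=5 and continue ⇒ J=5.
Step 6. [col 2: H + J ≡ N (mod 10)] column 2: given H=3, J=5, carry-in 1, and digits 0,1,3,5,7 already taken and all letters distinct, H+J≡N (mod 10) forces N=9 ⇒ N=9.
Step 7. [col 3: J + H ≡ U (mod 10)] in column 3 we have J+H≡U with carry-in 0; given J=5, H=3 and digits 0,1,3,5,7,9 already taken and all letters distinct, that pins U to 8. So U=8.
Step 8. [col 4: Y + L ≡ J (mod 10)] from column 4 (L=1, J=5, carry-in 0, digits 0,1,3,5,7,8,9 already taken and all letters distinct): Y must equal 4 ⇒ Y=4.
Step 9. [col 5: J + F ≡ L (mod 10)] column 5 reads J+F+carry(0)=L with J=5, L=1; with digits 0,1,3,4,5,7,8,9 already taken and all letters distinct, the only value for F is 6 ⇒ F=6.

Answer: C=0, F=6, H=3, J=5, L=1, M=7, N=9, U=8, Y=4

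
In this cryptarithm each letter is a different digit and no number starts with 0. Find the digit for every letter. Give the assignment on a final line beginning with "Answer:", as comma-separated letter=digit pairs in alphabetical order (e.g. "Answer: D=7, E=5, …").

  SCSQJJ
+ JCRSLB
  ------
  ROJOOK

Step 1. [col 1: J + B ≡ K (mod 10)] no forcing yet in column 1 (carry-in 0); K=2 is free and consistent — try it ⇒ K=2.
Step 2. [col 1: J + B ≡ K (mod 10)] no forcing yet in column 1 (carry-in 0); B=9 is free and consistent — try it. So B=9.
Step 3. [col 1: J + B ≡ K (mod 10)] column 1 reads J+B+carry(0)=K with B=9, K=2; with digits 2,9 already taken and all letters distinct, the only value for J is 3. So J=3.
Step 4. [col 2: J + L ≡ O (mod 10)] no forcing yet in column 2 (carry-in 1); O=1 is free and consistent — try it, so O=1.
Step 5. [col 2: J + L ≡ O (mod 10)] column 2: given J=3, O=1, carry-in 1, and digits 1,2,3,9 already taken and all letters distinct, J+L≡O (mod 10) forces L=7, so L=7.
Step 6. [col 3: Q + S ≡ O (mod 10)] several values work for Q in column 3 (Q + S ≡ O (mod 10), carry-in 1); try Q=6, so Q=6.
Step 7. [col 3: Q + S ≡ O (mod 10)] column 3: given Q=6, O=1, carry-in 1, and digits 1,2,3,6,7,9 already taken and all letters distinct, Q+S≡O (mod 10) forces S=4. So S=4.
Step 8. [col 4: S + R ≡ J (mod 10)] in column 4 we have S+R≡J with carry-in 1; given S=4, J=3 and digits 1,2,3,4,6,7,9 already taken and all letters distinct, that pins R to 8. So R=8.
Step 9. [col 5: C + C ≡ O (mod 10)] no forcing yet in column 5 (carry-in 1); C=5 is free and consistent — try it. So C=5.

Answer: B=9, C=5, J=3, K=2, L=7, O=1, Q=6, R=8, S=4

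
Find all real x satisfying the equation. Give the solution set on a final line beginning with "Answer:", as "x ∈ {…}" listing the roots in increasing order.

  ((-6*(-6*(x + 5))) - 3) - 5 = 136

Step 1. [((-6*(-6*(x + 5))) - 3) - 5 = 136] the outer -5 inverts by adding 5, so sub: (-6*(-6*(x + 5))) - 3 = 141.
Step 2. [(-6*(-6*(x + 5))) - 3 = 141] peel the -3: add 3 from each side. So sub: -6*(-6*(x + 5)) = 144.
Step 3. [-6*(-6*(x + 5)) = 144] divide by the outer -6. So div: -6*(x + 5) = -24.
Step 4. [-6*(x + 5) = -24] -6 out front; divide by -6, so div: x + 5 = 4.
Step 5. [x + 5 = 4] the outer +5 inverts by subtracting 5. So sub: x = -1.

Answer: x ∈ {-1}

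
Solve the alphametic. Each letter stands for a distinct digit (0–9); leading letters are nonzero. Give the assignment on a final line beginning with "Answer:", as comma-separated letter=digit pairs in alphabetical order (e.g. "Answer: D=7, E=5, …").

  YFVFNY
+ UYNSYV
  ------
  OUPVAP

Step 1. [col 1: Y + V ≡ P (mod 10)] column 1 (Y + V ≡ P (mod 10), carry-in 0) doesn't pin P yet; pick P=1 and continue ⇒ P=1.
Step 2. [col 1: Y + V ≡ P (mod 10)] several values work for Y in column 1 (Y + V ≡ P (mod 10), carry-in 0); try Y=5. So Y=5.
Step 3. [col 1: Y + V ≡ P (mod 10)] column 1: given Y=5, P=1, carry-in 0, and digits 1,5 already taken and all letters distinct, Y+V≡P (mod 10) forces V=6. So V=6.
Step 4. [col 2: N + Y ≡ A (mod 10)] column 2 (N + Y ≡ A (mod 10), carry-in 1) doesn't pin N yet; pick N=4 and continue ⇒ N=4.
Step 5. [col 2: N + Y ≡ A (mod 10)] from column 2 (N=4, Y=5, carry-in 1, digits 1,4,5,6 already taken and all letters distinct): A must equal 0 ⇒ A=0.
Step 6. [col 3: F + S ≡ V (mod 10)] no forcing yet in column 3 (carry-in 1); S=8 is free and consistent — try it ⇒ S=8.
Step 7. [col 3: F + S ≡ V (mod 10)] column 3 reads F+S+carry(1)=V with S=8, V=6; with digits 0,1,4,5,6,8 already taken and all letters distinct, the only value for F is 7 ⇒ F=7.
Step 8. [col 5: F + Y ≡ U (mod 10)] from column 5 (F=7, Y=5, carry-in 1, digits 0,1,4,5,6,7,8 already taken and all letters distinct): U must equal 3. So U=3.
Step 9. [col 6: Y + U ≡ O (mod 10)] in column 6 we have Y+U≡O with carry-in 1; given Y=5, U=3 and digits 0,1,3,4,5,6,7,8 already taken and all letters distinct, that pins O to 9. So O=9.

Answer: A=0, F=7, N=4, O=9, P=1, S=8, U=3, V=6, Y=5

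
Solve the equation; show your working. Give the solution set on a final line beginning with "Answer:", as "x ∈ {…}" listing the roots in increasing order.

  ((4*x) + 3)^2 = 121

Step 1. [((4*x) + 3)^2 = 121] √ both sides: 121 ≥ 0 gives two branches, so sqrt: (4*x) + 3 = 11 or -11.
Step 2. [(4*x) + 3 = 11 or -11] subtract 3: x sits inside (… + 3) ⇒ sub: 4*x = 8 or -14.
Step 3. [4*x = 8 or -14] leading coefficient 4: divide by 4. So div: x = 2 or -7/2.

Answer: x ∈ {-7/2, 2}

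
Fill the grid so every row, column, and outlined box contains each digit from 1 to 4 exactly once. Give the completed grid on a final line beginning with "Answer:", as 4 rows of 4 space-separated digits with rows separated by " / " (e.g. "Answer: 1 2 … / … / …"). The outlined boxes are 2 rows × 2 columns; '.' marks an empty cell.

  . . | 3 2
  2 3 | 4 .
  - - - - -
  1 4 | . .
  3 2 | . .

Step 1. [r4c3∈{1}] nothing but 1 survives at r4c3. So r4c3=1.
Step 2. [r1c1∈{4}] only 4 remains possible at r1c1. So r1c1=4.
Step 3. [r4c4∈{4}] r4c4 is down to just 4. So r4c4=4.
Step 4. [r1c2∈{1}] only 1 remains possible at r1c2. So r1c2=1.
Step 5. [r3c3∈{2}] nothing but 2 survives at r3c3 ⇒ r3c3=2.
Step 6. [r2c4∈{1}] r2c4 has the single candidate 1. So r2c4=1.
Step 7. [r3c4∈{3}] r3c4's peers cover all but 3 ⇒ r3c4=3.

Answer: 4 1 3 2 / 2 3 4 1 / 1 4 2 3 / 3 2 1 4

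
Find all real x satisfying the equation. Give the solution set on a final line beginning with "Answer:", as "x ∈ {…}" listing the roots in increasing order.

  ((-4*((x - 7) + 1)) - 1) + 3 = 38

Step 1. [((-4*((x - 7) + 1)) - 1) + 3 = 38] the outer +3 inverts by subtracting 3. So sub: (-4*((x - 7) + 1)) - 1 = 35.
Step 2. [(-4*((x - 7) + 1)) - 1 = 35] the outer -1 inverts by adding 1. So sub: -4*((x - 7) + 1) = 36.
Step 3. [-4*((x - 7) + 1) = 36] -4·(inner) — divide through by -4 ⇒ div: (x - 7) + 1 = -9.
Step 4. [(x - 7) + 1 = -9] the outer +1 inverts by subtracting 1. So sub: x - 7 = -10.
Step 5. [x - 7 = -10] peel the -7: add 7 from each side ⇒ sub: x = -3.

Answer: x ∈ {-3}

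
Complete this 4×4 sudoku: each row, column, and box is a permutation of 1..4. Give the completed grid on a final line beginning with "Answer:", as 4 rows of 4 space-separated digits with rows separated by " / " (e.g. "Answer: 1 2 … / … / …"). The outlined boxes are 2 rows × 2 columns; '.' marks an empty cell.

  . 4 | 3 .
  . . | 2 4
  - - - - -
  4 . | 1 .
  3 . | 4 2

Step 1. [r2c1∈{1}] r2c1 is down to just 1. So r2c1=1.
Step 2. [r3c2∈{2}] only 2 remains possible at r3c2 ⇒ r3c2=2.
Step 3. [r3c4∈{3}] r3c4's peers cover all but 3 ⇒ r3c4=3.
Step 4. [r1c1∈{2}] r1c1's peers cover all but 2, so r1c1=2.
Step 5. [r4c2∈{1}] r4c2's peers cover all but 1. So r4c2=1.
Step 6. [r2c2∈{3}] nothing but 3 survives at r2c2, so r2c2=3.
Step 7. [r1c4∈{1}] r1c4 is down to just 1, so r1c4=1.

Answer: 2 4 3 1 / 1 3 2 4 / 4 2 1 3 / 3 1 4 2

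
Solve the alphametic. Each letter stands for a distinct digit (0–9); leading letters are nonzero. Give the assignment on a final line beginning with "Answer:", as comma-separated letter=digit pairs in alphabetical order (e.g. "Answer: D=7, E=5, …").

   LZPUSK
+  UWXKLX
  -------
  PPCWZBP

Step 1. [col 1: K + X ≡ P (mod 10)] column 1 (K + X ≡ P (mod 10), carry-in 0) doesn't pin P yet; pick P=1 and continue ⇒ P=1.
Step 2. [col 1: K + X ≡ P (mod 10)] several values work for X in column 1 (K + X ≡ P (mod 10), carry-in 0); try X=9, so X=9.
Step 3. [col 1: K + X ≡ P (mod 10)] column 1 reads K+X+carry(0)=P with X=9, P=1; with digits 1,9 already taken and all letters distinct, the only value for K is 2, so K=2.
Step 4. [col 2: S + L ≡ B (mod 10)] several values work for S in column 2 (S + L ≡ B (mod 10), carry-in 1); try S=5. So S=5.
Step 5. [col 2: S + L ≡ B (mod 10)] column 2 (S + L ≡ B (mod 10), carry-in 1) doesn't pin L yet; pick L=8 and continue. So L=8.
Step 6. [col 2: S + L ≡ B (mod 10)] column 2 reads S+L+carry(1)=B with S=5, L=8; with digits 1,2,5,8,9 already taken and all letters distinct, the only value for B is 4, so B=4.
Step 7. [col 3: U + K ≡ Z (mod 10)] U=3 is one option consistent with column 3 (U + K ≡ Z (mod 10), carry-in 1) — take it ⇒ U=3.
Step 8. [col 3: U + K ≡ Z (mod 10)] column 3 reads U+K+carry(1)=Z with U=3, K=2; with digits 1,2,3,4,5,8,9 already taken and all letters distinct, the only value for Z is 6 ⇒ Z=6.
Step 9. [col 4: P + X ≡ W (mod 10)] from column 4 (P=1, X=9, carry-in 0, digits 1,2,3,4,5,6,8,9 already taken and all letters distinct): W must equal 0 ⇒ W=0.
Step 10. [col 5: Z + W ≡ C (mod 10)] column 5 reads Z+W+carry(1)=C with Z=6, W=0; with digits 0,1,2,3,4,5,6,8,9 already taken and all letters distinct, the only value for C is 7. So C=7.

Answer: B=4, C=7, K=2, L=8, P=1, S=5, U=3, W=0, X=9, Z=6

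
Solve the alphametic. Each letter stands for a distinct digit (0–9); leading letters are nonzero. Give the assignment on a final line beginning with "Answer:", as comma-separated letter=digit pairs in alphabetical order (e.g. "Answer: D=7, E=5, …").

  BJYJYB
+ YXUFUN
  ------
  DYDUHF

Step 1. [col 1: B + N ≡ F (mod 10)] several values work for F in column 1 (B + N ≡ F (mod 10), carry-in 0); try F=7, so F=7.
Step 2. [col 1: B + N ≡ F (mod 10)] B=3 is one option consistent with column 1 (B + N ≡ F (mod 10), carry-in 0) — take it ⇒ B=3.
Step 3. [col 1: B + N ≡ F (mod 10)] in column 1 we have B+N≡F with carry-in 0; given B=3, F=7 and digits 3,7 already taken and all letters distinct, that pins N to 4. So N=4.
Step 4. [col 2: Y + U ≡ H (mod 10)] Y=6 is one option consistent with column 2 (Y + U ≡ H (mod 10), carry-in 0) — take it, so Y=6.
Step 5. [col 2: Y + U ≡ H (mod 10)] several values work for H in column 2 (Y + U ≡ H (mod 10), carry-in 0); try H=8, so H=8.
Step 6. [col 2: Y + U ≡ H (mod 10)] from column 2 (Y=6, H=8, carry-in 0, digits 3,4,6,7,8 already taken and all letters distinct): U must equal 2 ⇒ U=2.
Step 7. [col 3: J + F ≡ U (mod 10)] from column 3 (F=7, U=2, carry-in 0, digits 2,3,4,6,7,8 already taken and all letters distinct): J must equal 5, so J=5.
Step 8. [col 4: Y + U ≡ D (mod 10)] in column 4 we have Y+U≡D with carry-in 1; given Y=6, U=2 and digits 2,3,4,5,6,7,8 already taken and all letters distinct, that pins D to 9 ⇒ D=9.
Step 9. [col 5: J + X ≡ Y (mod 10)] from column 5 (J=5, Y=6, carry-in 0, digits 2,3,4,5,6,7,8,9 already taken and all letters distinct): X must equal 1 ⇒ X=1.

Answer: B=3, D=9, F=7, H=8, J=5, N=4, U=2, X=1, Y=6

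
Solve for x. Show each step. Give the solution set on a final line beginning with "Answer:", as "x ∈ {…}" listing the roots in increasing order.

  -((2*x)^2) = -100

Step 1. [-((2*x)^2) = -100] flip signs both sides, so neg: (2*x)^2 = 100.
Step 2. [(2*x)^2 = 100] 100 ≥ 0, LHS is (·)² — take ±√. So sqrt: 2*x = 10 or -10.
Step 3. [2*x = 10 or -10] LHS = 2·(…); ÷2 both sides. So div: x = 5 or -5.

Answer: x ∈ {-5, 5}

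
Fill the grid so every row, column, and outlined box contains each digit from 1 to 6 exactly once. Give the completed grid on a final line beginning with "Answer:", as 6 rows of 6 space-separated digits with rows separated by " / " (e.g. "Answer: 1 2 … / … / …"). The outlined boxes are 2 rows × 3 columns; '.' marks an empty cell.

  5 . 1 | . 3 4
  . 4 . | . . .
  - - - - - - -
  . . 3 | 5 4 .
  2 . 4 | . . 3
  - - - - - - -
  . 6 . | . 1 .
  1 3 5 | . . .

Step 1. [r1c4∈{2,6}] 6 has one home in row 1: r1c4. So r1c4=6.
Step 2. [r3c6∈{1,2,6}] in row 3, 2 fits only at r3c6, so r3c6=2.
Step 3. [r5c3∈{2}] nothing but 2 survives at r5c3, so r5c3=2.
Step 4. [r2c6∈{1,5}] 1 has one home in col 6: r2c6. So r2c6=1.
Step 5. [r6c4∈{2,4}] across row 6, 4 lands solely at r6c4 ⇒ r6c4=4.
Step 6. [r6c5∈{2,6}] 2 has one home in row 6: r6c5, so r6c5=2.
Step 7. [r2c1∈{3,6}] r2c1 is the only open cell in row 2 admitting 3 ⇒ r2c1=3.
Step 8. [r4c2∈{1,5}] 5 has one home in row 4: r4c2. So r4c2=5.
Step 9. [r5c1∈{4}] only 4 remains possible at r5c1 ⇒ r5c1=4.
Step 10. [r5c4∈{3}] r5c4's peers cover all but 3. So r5c4=3.
Step 11. [r3c1∈{6}] r3c1 is down to just 6, so r3c1=6.
Step 12. [r1c2∈{2}] r1c2's peers cover all but 2, so r1c2=2.
Step 13. [r6c6∈{6}] r6c6 has the single candidate 6 ⇒ r6c6=6.
Step 14. [r4c5∈{6}] r4c5 has the single candidate 6 ⇒ r4c5=6.
Step 15. [r2c5∈{5}] r2c5 has the single candidate 5. So r2c5=5.
Step 16. [r5c6∈{5}] r5c6's peers cover all but 5, so r5c6=5.
Step 17. [r2c4∈{2}] r2c4 is down to just 2. So r2c4=2.
Step 18. [r3c2∈{1}] r3c2's peers cover all but 1. So r3c2=1.
Step 19. [r2c3∈{6}] r2c3 is down to just 6. So r2c3=6.
Step 20. [r4c4∈{1}] nothing but 1 survives at r4c4, so r4c4=1.

Answer: 5 2 1 6 3 4 / 3 4 6 2 5 1 / 6 1 3 5 4 2 / 2 5 4 1 6 3 / 4 6 2 3 1 5 / 1 3 5 4 2 6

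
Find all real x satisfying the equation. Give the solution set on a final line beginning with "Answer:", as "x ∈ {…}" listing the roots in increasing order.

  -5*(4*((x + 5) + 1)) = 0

Step 1. [-5*(4*((x + 5) + 1)) = 0] leading coefficient -5: divide by -5 ⇒ div: 4*((x + 5) + 1) = 0.
Step 2. [4*((x + 5) + 1) = 0] leading coefficient 4: divide by 4 ⇒ div: (x + 5) + 1 = 0.
Step 3. [(x + 5) + 1 = 0] +1 is outermost — subtract 1 both sides, so sub: x + 5 = -1.
Step 4. [x + 5 = -1] +5 is outermost — subtract 5 both sides. So sub: x = -6.

Answer: x ∈ {-6}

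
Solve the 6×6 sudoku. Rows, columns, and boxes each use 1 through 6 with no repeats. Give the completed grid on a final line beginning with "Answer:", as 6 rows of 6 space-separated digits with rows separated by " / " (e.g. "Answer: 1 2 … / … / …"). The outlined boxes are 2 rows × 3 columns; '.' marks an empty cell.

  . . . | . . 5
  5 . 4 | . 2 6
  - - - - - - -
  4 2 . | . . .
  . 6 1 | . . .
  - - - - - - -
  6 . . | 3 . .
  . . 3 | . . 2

Step 1. [r1c5∈{1,3,4}] 3 has one home in box 2: r1c5, so r1c5=3.
Step 2. [r1c2∈{1}] only 1 remains possible at r1c2, so r1c2=1.
Step 3. [r3c3∈{5}] nothing but 5 survives at r3c3 ⇒ r3c3=5.
Step 4. [r1c4∈{4}] nothing but 4 survives at r1c4. So r1c4=4.
Step 5. [r6c1∈{1}] only 1 remains possible at r6c1. So r6c1=1.
Step 6. [r3c6∈{1,3}] row 3 places 3 nowhere but r3c6. So r3c6=3.
Step 7. [r4c6∈{4}] r4c6 is down to just 4, so r4c6=4.
Step 8. [r4c5∈{5}] r4c5 has the single candidate 5. So r4c5=5.
Step 9. [r5c2∈{4,5}] 5 has one home in row 5: r5c2. So r5c2=5.
Step 10. [r5c5∈{1,4}] in row 5, 4 fits only at r5c5. So r5c5=4.
Step 11. [r3c5∈{1,6}] 1 has one home in col 5: r3c5, so r3c5=1.
Step 12. [r5c3∈{2}] only 2 remains possible at r5c3, so r5c3=2.
Step 13. [r6c5∈{6}] r6c5's peers cover all but 6, so r6c5=6.
Step 14. [r1c1∈{2}] r1c1 is down to just 2 ⇒ r1c1=2.
Step 15. [r5c6∈{1}] nothing but 1 survives at r5c6. So r5c6=1.
Step 16. [r6c4∈{5}] r6c4's peers cover all but 5 ⇒ r6c4=5.
Step 17. [r6c2∈{4}] r6c2's peers cover all but 4. So r6c2=4.
Step 18. [r2c2∈{3}] r2c2 has the single candidate 3. So r2c2=3.
Step 19. [r2c4∈{1}] only 1 remains possible at r2c4 ⇒ r2c4=1.
Step 20. [r1c3∈{6}] nothing but 6 survives at r1c3. So r1c3=6.
Step 21. [r4c1∈{3}] r4c1's peers cover all but 3, so r4c1=3.
Step 22. [r4c4∈{2}] r4c4 has the single candidate 2, so r4c4=2.
Step 23. [r3c4∈{6}] r3c4's peers cover all but 6. So r3c4=6.

Answer: 2 1 6 4 3 5 / 5 3 4 1 2 6 / 4 2 5 6 1 3 / 3 6 1 2 5 4 / 6 5 2 3 4 1 / 1 4 3 5 6 2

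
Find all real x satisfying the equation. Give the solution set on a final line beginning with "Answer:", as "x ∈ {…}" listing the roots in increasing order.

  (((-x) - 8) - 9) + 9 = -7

Step 1. [(((-x) - 8) - 9) + 9 = -7] subtract 9: x sits inside (… + 9), so sub: ((-x) - 8) - 9 = -16.
Step 2. [((-x) - 8) - 9 = -16] 9 comes off first (add 9), so sub: (-x) - 8 = -7.
Step 3. [(-x) - 8 = -7] the outer -8 inverts by adding 8. So sub: -x = 1.
Step 4. [-x = 1] flip signs both sides, so neg: x = -1.

Answer: x ∈ {-1}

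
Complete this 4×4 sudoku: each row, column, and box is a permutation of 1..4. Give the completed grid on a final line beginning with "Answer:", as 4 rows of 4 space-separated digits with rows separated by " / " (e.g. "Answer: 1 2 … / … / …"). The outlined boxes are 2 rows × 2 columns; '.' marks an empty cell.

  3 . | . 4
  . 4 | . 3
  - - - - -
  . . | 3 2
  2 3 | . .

Step 1. [r2c1∈{1}] only 1 remains possible at r2c1, so r2c1=1.
Step 2. [r1c3∈{1,2}] 1 has one home in row 1: r1c3, so r1c3=1.
Step 3. [r4c4∈{1}] r4c4 is down to just 1, so r4c4=1.
Step 4. [r3c2∈{1}] nothing but 1 survives at r3c2, so r3c2=1.
Step 5. [r4c3∈{4}] nothing but 4 survives at r4c3. So r4c3=4.
Step 6. [r3c1∈{4}] r3c1 is down to just 4, so r3c1=4.
Step 7. [r2c3∈{2}] r2c3 has the single candidate 2 ⇒ r2c3=2.
Step 8. [r1c2∈{2}] r1c2's peers cover all but 2, so r1c2=2.

Answer: 3 2 1 4 / 1 4 2 3 / 4 1 3 2 / 2 3 4 1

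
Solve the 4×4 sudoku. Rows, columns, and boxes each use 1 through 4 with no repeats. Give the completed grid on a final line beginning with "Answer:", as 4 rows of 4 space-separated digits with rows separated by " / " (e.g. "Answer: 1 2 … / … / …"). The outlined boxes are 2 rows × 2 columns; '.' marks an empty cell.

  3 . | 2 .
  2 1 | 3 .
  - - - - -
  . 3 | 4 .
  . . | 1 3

Step 1. [r1c2∈{4}] r1c2 has the single candidate 4. So r1c2=4.
Step 2. [r3c1∈{1}] nothing but 1 survives at r3c1. So r3c1=1.
Step 3. [r4c2∈{2}] only 2 remains possible at r4c2. So r4c2=2.
Step 4. [r4c1∈{4}] only 4 remains possible at r4c1 ⇒ r4c1=4.
Step 5. [r2c4∈{4}] r2c4 has the single candidate 4, so r2c4=4.
Step 6. [r3c4∈{2}] r3c4 is down to just 2. So r3c4=2.
Step 7. [r1c4∈{1}] r1c4's peers cover all but 1, so r1c4=1.

Answer: 3 4 2 1 / 2 1 3 4 / 1 3 4 2 / 4 2 1 3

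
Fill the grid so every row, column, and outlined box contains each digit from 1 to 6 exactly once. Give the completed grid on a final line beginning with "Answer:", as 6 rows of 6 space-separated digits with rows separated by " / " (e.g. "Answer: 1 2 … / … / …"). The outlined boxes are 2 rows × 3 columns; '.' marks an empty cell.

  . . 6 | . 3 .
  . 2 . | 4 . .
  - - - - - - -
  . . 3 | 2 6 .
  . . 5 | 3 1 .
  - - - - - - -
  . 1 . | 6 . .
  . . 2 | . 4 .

Step 1. [r2c5∈{5}] r2c5 has the single candidate 5. So r2c5=5.
Step 2. [r6c4∈{1,5}] col 4 places 5 nowhere but r6c4, so r6c4=5.
Step 3. [r3c2∈{4}] r3c2 has the single candidate 4 ⇒ r3c2=4.
Step 4. [r6c2∈{3,6}] 3 has one home in col 2: r6c2. So r6c2=3.
Step 5. [r2c3∈{1}] r2c3's peers cover all but 1, so r2c3=1.
Step 6. [r5c1∈{4,5}] row 5 places 5 nowhere but r5c1 ⇒ r5c1=5.
Step 7. [r1c6∈{1,2}] 2 has one home in row 1: r1c6. So r1c6=2.
Step 8. [r6c1∈{6}] r6c1 has the single candidate 6. So r6c1=6.
Step 9. [r3c1∈{1}] r3c1 has the single candidate 1, so r3c1=1.
Step 10. [r2c6∈{6}] only 6 remains possible at r2c6 ⇒ r2c6=6.
Step 11. [r1c4∈{1}] r1c4's peers cover all but 1 ⇒ r1c4=1.
Step 12. [r5c3∈{4}] only 4 remains possible at r5c3. So r5c3=4.
Step 13. [r4c6∈{4}] r4c6 has the single candidate 4. So r4c6=4.
Step 14. [r6c6∈{1}] nothing but 1 survives at r6c6, so r6c6=1.
Step 15. [r4c1∈{2}] r4c1 is down to just 2 ⇒ r4c1=2.
Step 16. [r2c1∈{3}] nothing but 3 survives at r2c1. So r2c1=3.
Step 17. [r4c2∈{6}] only 6 remains possible at r4c2, so r4c2=6.
Step 18. [r3c6∈{5}] r3c6 has the single candidate 5 ⇒ r3c6=5.
Step 19. [r5c5∈{2}] r5c5 has the single candidate 2 ⇒ r5c5=2.
Step 20. [r1c2∈{5}] r1c2 has the single candidate 5, so r1c2=5.
Step 21. [r5c6∈{3}] r5c6's peers cover all but 3, so r5c6=3.
Step 22. [r1c1∈{4}] r1c1 is down to just 4. So r1c1=4.

Answer: 4 5 6 1 3 2 / 3 2 1 4 5 6 / 1 4 3 2 6 5 / 2 6 5 3 1 4 / 5 1 4 6 2 3 / 6 3 2 5 4 1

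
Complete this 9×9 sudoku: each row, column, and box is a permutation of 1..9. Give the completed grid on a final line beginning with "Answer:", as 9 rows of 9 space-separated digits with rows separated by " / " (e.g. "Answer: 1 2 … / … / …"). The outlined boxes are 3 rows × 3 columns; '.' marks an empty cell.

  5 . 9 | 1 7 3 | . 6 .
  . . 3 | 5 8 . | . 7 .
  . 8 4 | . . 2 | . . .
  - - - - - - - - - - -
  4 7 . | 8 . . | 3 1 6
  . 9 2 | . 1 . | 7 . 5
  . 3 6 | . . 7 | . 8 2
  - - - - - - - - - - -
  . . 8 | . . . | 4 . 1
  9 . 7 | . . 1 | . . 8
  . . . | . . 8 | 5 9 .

Step 1. [r1c2∈{2}] r1c2 has the single candidate 2, so r1c2=2.
Step 2. [r6c5∈{4,5,9}] r6c5 is the only open cell in row 6 admitting 5, so r6c5=5.
Step 3. [r7c4∈{2,3,6,7,9}] across row 7, 7 lands solely at r7c4, so r7c4=7.
Step 4. [r6c4∈{4,9}] 4 has one home in row 6: r6c4. So r6c4=4.
Step 5. [r3c4∈{6,9}] r3c4 is the only open cell in col 4 admitting 9, so r3c4=9.
Step 6. [r3c5∈{6}] nothing but 6 survives at r3c5. So r3c5=6.
Step 7. [r4c5∈{2,9}] r4c5 is the only open cell in row 4 admitting 2. So r4c5=2.
Step 8. [r8c7∈{2,6}] in col 7, 6 fits only at r8c7. So r8c7=6.
Step 9. [r6c1∈{1}] r6c1 has the single candidate 1 ⇒ r6c1=1.
Step 10. [r2c2∈{1,6}] 1 has one home in box 1: r2c2 ⇒ r2c2=1.
Step 11. [r5c4∈{3,6}] across row 5, 3 lands solely at r5c4 ⇒ r5c4=3.
Step 12. [r9c4∈{2,6}] 6 has one home in col 4: r9c4, so r9c4=6.
Step 13. [r3c9∈{3}] nothing but 3 survives at r3c9, so r3c9=3.
Step 14. [r9c2∈{4}] r9c2's peers cover all but 4 ⇒ r9c2=4.
Step 15. [r9c5∈{3}] nothing but 3 survives at r9c5. So r9c5=3.
Step 16. [r7c1∈{2,3,6}] in col 1, 3 fits only at r7c1, so r7c1=3.
Step 17. [r7c6∈{5,9}] col 6 places 5 nowhere but r7c6. So r7c6=5.
Step 18. [r2c9∈{4,9}] col 9 places 9 nowhere but r2c9. So r2c9=9.
Step 19. [r8c8∈{2,3}] r8c8 is the only open cell in row 8 admitting 3. So r8c8=3.
Step 20. [r9c1∈{2}] r9c1's peers cover all but 2 ⇒ r9c1=2.
Step 21. [r4c3∈{5}] nothing but 5 survives at r4c3, so r4c3=5.
Step 22. [r8c2∈{5}] r8c2's peers cover all but 5. So r8c2=5.
Step 23. [r8c4∈{2}] r8c4's peers cover all but 2. So r8c4=2.
Step 24. [r1c9∈{4}] only 4 remains possible at r1c9 ⇒ r1c9=4.
Step 25. [r1c7∈{8}] r1c7's peers cover all but 8 ⇒ r1c7=8.
Step 26. [r3c1∈{7}] r3c1 is down to just 7 ⇒ r3c1=7.
Step 27. [r7c8∈{2}] nothing but 2 survives at r7c8, so r7c8=2.
Step 28. [r5c8∈{4}] r5c8 is down to just 4. So r5c8=4.
Step 29. [r4c6∈{9}] nothing but 9 survives at r4c6. So r4c6=9.
Step 30. [r9c3∈{1}] only 1 remains possible at r9c3, so r9c3=1.
Step 31. [r6c7∈{9}] r6c7's peers cover all but 9, so r6c7=9.
Step 32. [r5c1∈{8}] only 8 remains possible at r5c1 ⇒ r5c1=8.
Step 33. [r9c9∈{7}] r9c9 has the single candidate 7, so r9c9=7.
Step 34. [r2c7∈{2}] nothing but 2 survives at r2c7. So r2c7=2.
Step 35. [r8c5∈{4}] r8c5's peers cover all but 4 ⇒ r8c5=4.
Step 36. [r2c6∈{4}] nothing but 4 survives at r2c6 ⇒ r2c6=4.
Step 37. [r3c7∈{1}] only 1 remains possible at r3c7. So r3c7=1.
Step 38. [r7c2∈{6}] r7c2 has the single candidate 6 ⇒ r7c2=6.
Step 39. [r7c5∈{9}] only 9 remains possible at r7c5, so r7c5=9.
Step 40. [r5c6∈{6}] only 6 remains possible at r5c6 ⇒ r5c6=6.
Step 41. [r3c8∈{5}] r3c8 is down to just 5, so r3c8=5.
Step 42. [r2c1∈{6}] nothing but 6 survives at r2c1. So r2c1=6.

Answer: 5 2 9 1 7 3 8 6 4 / 6 1 3 5 8 4 2 7 9 / 7 8 4 9 6 2 1 5 3 / 4 7 5 8 2 9 3 1 6 / 8 9 2 3 1 6 7 4 5 / 1 3 6 4 5 7 9 8 2 / 3 6 8 7 9 5 4 2 1 / 9 5 7 2 4 1 6 3 8 / 2 4 1 6 3 8 5 9 7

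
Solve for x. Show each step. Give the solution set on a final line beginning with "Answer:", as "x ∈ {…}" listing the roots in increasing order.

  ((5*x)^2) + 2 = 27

Step 1. [((5*x)^2) + 2 = 27] subtract 2: x sits inside (… + 2), so sub: (5*x)^2 = 25.
Step 2. [(5*x)^2 = 25] √ both sides: 25 ≥ 0 gives two branches ⇒ sqrt: 5*x = 5 or -5.
Step 3. [5*x = 5 or -5] divide by the outer 5. So div: x = 1 or -1.

Answer: x ∈ {-1, 1}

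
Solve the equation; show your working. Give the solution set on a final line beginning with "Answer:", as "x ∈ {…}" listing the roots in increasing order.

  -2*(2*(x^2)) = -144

Step 1. [-2*(2*(x^2)) = -144] leading coefficient -2: divide by -2 ⇒ div: 2*(x^2) = 72.
Step 2. [2*(x^2) = 72] 2·(inner) — divide through by 2 ⇒ div: x^2 = 36.
Step 3. [x^2 = 36] 36 ≥ 0, LHS is (·)² — take ±√, so sqrt: x = 6 or -6.

Answer: x ∈ {-6, 6}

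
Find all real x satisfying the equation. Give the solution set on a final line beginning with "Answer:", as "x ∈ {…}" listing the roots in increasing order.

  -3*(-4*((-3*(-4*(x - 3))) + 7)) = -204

Step 1. [-3*(-4*((-3*(-4*(x - 3))) + 7)) = -204] -3·(inner) — divide through by -3. So div: -4*((-3*(-4*(x - 3))) + 7) = 68.
Step 2. [-4*((-3*(-4*(x - 3))) + 7) = 68] -4 out front; divide by -4 ⇒ div: (-3*(-4*(x - 3))) + 7 = -17.
Step 3. [(-3*(-4*(x - 3))) + 7 = -17] the outer +7 inverts by subtracting 7, so sub: -3*(-4*(x - 3)) = -24.
Step 4. [-3*(-4*(x - 3)) = -24] LHS = -3·(…); ÷-3 both sides. So div: -4*(x - 3) = 8.
Step 5. [-4*(x - 3) = 8] LHS = -4·(…); ÷-4 both sides. So div: x - 3 = -2.
Step 6. [x - 3 = -2] the outer -3 inverts by adding 3 ⇒ sub: x = 1.

Answer: x ∈ {1}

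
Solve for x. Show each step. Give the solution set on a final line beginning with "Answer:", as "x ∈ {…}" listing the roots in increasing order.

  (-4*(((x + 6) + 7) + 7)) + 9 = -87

Step 1. [(-4*(((x + 6) + 7) + 7)) + 9 = -87] 9 comes off first (subtract 9). So sub: -4*(((x + 6) + 7) + 7) = -96.
Step 2. [-4*(((x + 6) + 7) + 7) = -96] divide by the outer -4 ⇒ div: ((x + 6) + 7) + 7 = 24.
Step 3. [((x + 6) + 7) + 7 = 24] +7 is outermost — subtract 7 both sides ⇒ sub: (x + 6) + 7 = 17.
Step 4. [(x + 6) + 7 = 17] 7 comes off first (subtract 7), so sub: x + 6 = 10.
Step 5. [x + 6 = 10] 6 comes off first (subtract 6), so sub: x = 4.

Answer: x ∈ {4}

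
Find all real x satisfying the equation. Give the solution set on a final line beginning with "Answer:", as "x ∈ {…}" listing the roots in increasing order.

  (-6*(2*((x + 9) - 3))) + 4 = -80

Step 1. [(-6*(2*((x + 9) - 3))) + 4 = -80] +4 is outermost — subtract 4 both sides ⇒ sub: -6*(2*((x + 9) - 3)) = -84.
Step 2. [-6*(2*((x + 9) - 3)) = -84] divide by the outer -6, so div: 2*((x + 9) - 3) = 14.
Step 3. [2*((x + 9) - 3) = 14] 2·(inner) — divide through by 2, so div: (x + 9) - 3 = 7.
Step 4. [(x + 9) - 3 = 7] the outer -3 inverts by adding 3 ⇒ sub: x + 9 = 10.
Step 5. [x + 9 = 10] the outer +9 inverts by subtracting 9, so sub: x = 1.

Answer: x ∈ {1}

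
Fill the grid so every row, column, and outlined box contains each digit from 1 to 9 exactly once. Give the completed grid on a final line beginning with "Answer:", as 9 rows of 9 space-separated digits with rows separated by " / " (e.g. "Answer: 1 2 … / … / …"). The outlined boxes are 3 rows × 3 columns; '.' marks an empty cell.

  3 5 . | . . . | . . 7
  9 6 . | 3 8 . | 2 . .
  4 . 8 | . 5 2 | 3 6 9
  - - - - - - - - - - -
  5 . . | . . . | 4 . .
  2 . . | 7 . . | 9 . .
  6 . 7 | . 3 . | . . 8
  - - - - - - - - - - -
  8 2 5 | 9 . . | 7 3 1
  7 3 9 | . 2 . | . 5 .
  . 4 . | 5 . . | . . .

Step 1. [r5c8∈{1}] r5c8's peers cover all but 1 ⇒ r5c8=1.
Step 2. [r3c4∈{1}] r3c4 is down to just 1. So r3c4=1.
Step 3. [r8c6∈{1,4,6,8}] row 8 places 1 nowhere but r8c6 ⇒ r8c6=1.
Step 4. [r9c3∈{1,6}] across col 3, 6 lands solely at r9c3 ⇒ r9c3=6.
Step 5. [r4c5∈{1,6,9}] col 5 places 1 nowhere but r4c5 ⇒ r4c5=1.
Step 6. [r6c8∈{2}] r6c8 is down to just 2, so r6c8=2.
Step 7. [r6c4∈{4}] only 4 remains possible at r6c4, so r6c4=4.
Step 8. [r5c5∈{6}] nothing but 6 survives at r5c5 ⇒ r5c5=6.
Step 9. [r9c7∈{8}] nothing but 8 survives at r9c7, so r9c7=8.
Step 10. [r2c8∈{4}] only 4 remains possible at r2c8. So r2c8=4.
Step 11. [r7c6∈{4,6}] across row 7, 6 lands solely at r7c6 ⇒ r7c6=6.
Step 12. [r1c6∈{4,9}] in col 6, 4 fits only at r1c6, so r1c6=4.
Step 13. [r4c9∈{3,6}] 6 has one home in row 4: r4c9. So r4c9=6.
Step 14. [r6c7∈{5}] r6c7's peers cover all but 5, so r6c7=5.
Step 15. [r5c2∈{8}] only 8 remains possible at r5c2 ⇒ r5c2=8.
Step 16. [r4c2∈{9}] r4c2's peers cover all but 9, so r4c2=9.
Step 17. [r2c3∈{1}] r2c3's peers cover all but 1. So r2c3=1.
Step 18. [r9c5∈{7}] r9c5 is down to just 7, so r9c5=7.
Step 19. [r4c6∈{8}] nothing but 8 survives at r4c6, so r4c6=8.
Step 20. [r4c3∈{3}] nothing but 3 survives at r4c3, so r4c3=3.
Step 21. [r6c2∈{1}] r6c2 has the single candidate 1. So r6c2=1.
Step 22. [r9c1∈{1}] nothing but 1 survives at r9c1. So r9c1=1.
Step 23. [r8c4∈{8}] r8c4 is down to just 8, so r8c4=8.
Step 24. [r9c8∈{9}] r9c8 is down to just 9 ⇒ r9c8=9.
Step 25. [r2c9∈{5}] only 5 remains possible at r2c9 ⇒ r2c9=5.
Step 26. [r5c9∈{3}] r5c9 is down to just 3, so r5c9=3.
Step 27. [r2c6∈{7}] r2c6 is down to just 7. So r2c6=7.
Step 28. [r8c7∈{6}] nothing but 6 survives at r8c7. So r8c7=6.
Step 29. [r1c5∈{9}] r1c5's peers cover all but 9. So r1c5=9.
Step 30. [r9c6∈{3}] nothing but 3 survives at r9c6. So r9c6=3.
Step 31. [r1c7∈{1}] nothing but 1 survives at r1c7. So r1c7=1.
Step 32. [r5c3∈{4}] nothing but 4 survives at r5c3. So r5c3=4.
Step 33. [r4c4∈{2}] r4c4 is down to just 2 ⇒ r4c4=2.
Step 34. [r1c4∈{6}] nothing but 6 survives at r1c4. So r1c4=6.
Step 35. [r9c9∈{2}] only 2 remains possible at r9c9. So r9c9=2.
Step 36. [r7c5∈{4}] r7c5 has the single candidate 4, so r7c5=4.
Step 37. [r1c3∈{2}] nothing but 2 survives at r1c3. So r1c3=2.
Step 38. [r8c9∈{4}] nothing but 4 survives at r8c9, so r8c9=4.
Step 39. [r3c2∈{7}] r3c2 has the single candidate 7 ⇒ r3c2=7.
Step 40. [r4c8∈{7}] nothing but 7 survives at r4c8, so r4c8=7.
Step 41. [r5c6∈{5}] r5c6 is down to just 5. So r5c6=5.
Step 42. [r6c6∈{9}] only 9 remains possible at r6c6, so r6c6=9.
Step 43. [r1c8∈{8}] nothing but 8 survives at r1c8. So r1c8=8.

Answer: 3 5 2 6 9 4 1 8 7 / 9 6 1 3 8 7 2 4 5 / 4 7 8 1 5 2 3 6 9 / 5 9 3 2 1 8 4 7 6 / 2 8 4 7 6 5 9 1 3 / 6 1 7 4 3 9 5 2 8 / 8 2 5 9 4 6 7 3 1 / 7 3 9 8 2 1 6 5 4 / 1 4 6 5 7 3 8 9 2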